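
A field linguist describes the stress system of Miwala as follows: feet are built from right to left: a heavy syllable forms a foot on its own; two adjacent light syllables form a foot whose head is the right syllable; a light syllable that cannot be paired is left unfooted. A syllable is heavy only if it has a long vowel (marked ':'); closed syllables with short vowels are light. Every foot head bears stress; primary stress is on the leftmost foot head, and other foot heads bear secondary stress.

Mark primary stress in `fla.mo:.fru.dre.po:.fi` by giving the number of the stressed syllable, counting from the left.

Weights: 1 fla L, 2 mo: H, 3 fru L, 4 dre L, 5 po: H, 6 fi L.
Parse right to left (heavy = foot alone; LL = one foot; stranded L unfooted): fla (ˈmo:) (fru.ˈdre) (ˈpo:) fi.
Foot heads: 2, 4, 5.
Primary stress on the leftmost head = syllable 2.
Primary stress: syllable 2 → fla.ˈmo:.fru.dre.po:.fi.

2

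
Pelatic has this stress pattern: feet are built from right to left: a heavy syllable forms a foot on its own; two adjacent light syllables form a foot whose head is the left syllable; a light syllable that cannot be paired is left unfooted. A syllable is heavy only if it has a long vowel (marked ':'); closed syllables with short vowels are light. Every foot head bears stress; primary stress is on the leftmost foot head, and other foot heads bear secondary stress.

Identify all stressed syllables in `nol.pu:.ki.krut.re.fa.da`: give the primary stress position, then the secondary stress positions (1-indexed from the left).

primary 2, secondary 4, 6

Weights: 1 nol L, 2 pu: H, 3 ki L, 4 krut L, 5 re L, 6 fa L, 7 da L.
Parse right to left (heavy = foot alone; LL = one foot; stranded L unfooted): nol (ˈpu:) ki (ˈkrut.re) (ˈfa.da).
Foot heads: 2, 4, 6.
Primary stress on the leftmost head = syllable 2.
Secondary stress on 4, 6: nol.ˈpu:.ki.ˌkrut.re.ˌfa.da.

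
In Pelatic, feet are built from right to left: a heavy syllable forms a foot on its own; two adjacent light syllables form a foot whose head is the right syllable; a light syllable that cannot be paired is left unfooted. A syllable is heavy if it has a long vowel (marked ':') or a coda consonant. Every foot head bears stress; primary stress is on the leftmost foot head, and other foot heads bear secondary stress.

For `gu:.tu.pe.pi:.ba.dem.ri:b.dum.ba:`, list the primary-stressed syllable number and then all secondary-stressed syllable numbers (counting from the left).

Weights: 1 gu: H, 2 tu L, 3 pe L, 4 pi: H, 5 ba L, 6 dem H, 7 ri:b H, 8 dum H, 9 ba: H.
Parse right to left (heavy = foot alone; LL = one foot; stranded L unfooted): (ˈgu:) (tu.ˈpe) (ˈpi:) ba (ˈdem) (ˈri:b) (ˈdum) (ˈba:).
Foot heads: 1, 3, 4, 6, 7, 8, 9.
Primary stress on the leftmost head = syllable 1.
Secondary stress on 3, 4, 6, 7, 8, 9: ˈgu:.tu.ˌpe.ˌpi:.ba.ˌdem.ˌri:b.ˌdum.ˌba:.

primary 1, secondary 3, 4, 6, 7, 8, 9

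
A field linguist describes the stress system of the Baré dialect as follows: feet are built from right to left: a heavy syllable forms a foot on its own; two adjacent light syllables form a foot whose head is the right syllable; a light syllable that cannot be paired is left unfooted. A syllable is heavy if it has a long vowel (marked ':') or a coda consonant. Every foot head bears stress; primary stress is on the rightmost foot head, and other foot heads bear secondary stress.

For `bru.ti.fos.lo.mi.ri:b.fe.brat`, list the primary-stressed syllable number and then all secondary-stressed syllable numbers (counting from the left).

primary 8, secondary 2, 3, 5, 6

Weights: 1 bru L, 2 ti L, 3 fos H, 4 lo L, 5 mi L, 6 ri:b H, 7 fe L, 8 brat H.
Parse right to left (heavy = foot alone; LL = one foot; stranded L unfooted): (bru.ˈti) (ˈfos) (lo.ˈmi) (ˈri:b) fe (ˈbrat).
Foot heads: 2, 3, 5, 6, 8.
Primary stress on the rightmost head = syllable 8.
Secondary stress on 2, 3, 5, 6: bru.ˌti.ˌfos.lo.ˌmi.ˌri:b.fe.ˈbrat.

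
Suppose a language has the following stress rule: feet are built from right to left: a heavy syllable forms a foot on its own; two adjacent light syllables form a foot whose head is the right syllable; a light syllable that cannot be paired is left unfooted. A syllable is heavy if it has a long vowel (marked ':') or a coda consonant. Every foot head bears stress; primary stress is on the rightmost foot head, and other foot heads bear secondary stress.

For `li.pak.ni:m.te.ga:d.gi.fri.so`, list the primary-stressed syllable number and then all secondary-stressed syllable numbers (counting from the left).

primary 8, secondary 2, 3, 5

Weights: 1 li L, 2 pak H, 3 ni:m H, 4 te L, 5 ga:d H, 6 gi L, 7 fri L, 8 so L.
Parse right to left (heavy = foot alone; LL = one foot; stranded L unfooted): li (ˈpak) (ˈni:m) te (ˈga:d) gi (fri.ˈso).
Foot heads: 2, 3, 5, 8.
Primary stress on the rightmost head = syllable 8.
Secondary stress on 2, 3, 5: li.ˌpak.ˌni:m.te.ˌga:d.gi.fri.ˈso.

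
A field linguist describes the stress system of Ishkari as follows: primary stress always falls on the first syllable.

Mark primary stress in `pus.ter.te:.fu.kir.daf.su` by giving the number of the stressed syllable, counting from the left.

1

The word has 7 syllables; the first syllable is syllable 1 (pus).
Primary stress: syllable 1 → ˈpus.ter.te:.fu.kir.daf.su.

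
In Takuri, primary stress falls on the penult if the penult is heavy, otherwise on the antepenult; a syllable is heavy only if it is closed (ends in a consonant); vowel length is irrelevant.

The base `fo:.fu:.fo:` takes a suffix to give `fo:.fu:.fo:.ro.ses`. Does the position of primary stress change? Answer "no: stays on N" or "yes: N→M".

yes: 1→3

Base `fo:.fu:.fo:` (3 syllables):
  Weights: 1 fo: L, 2 fu: L, 3 fo: L.
  The penult (syllable 2, fu:) is light, so stress falls on the antepenult (syllable 1, fo:).
  → primary stress on syllable 1.
Suffixed `fo:.fu:.fo:.ro.ses` (5 syllables):
  Weights: 3 fo: L, 4 ro L, 5 ses H.
  The penult (syllable 4, ro) is light, so stress falls on the antepenult (syllable 3, fo:).
  → primary stress on syllable 3.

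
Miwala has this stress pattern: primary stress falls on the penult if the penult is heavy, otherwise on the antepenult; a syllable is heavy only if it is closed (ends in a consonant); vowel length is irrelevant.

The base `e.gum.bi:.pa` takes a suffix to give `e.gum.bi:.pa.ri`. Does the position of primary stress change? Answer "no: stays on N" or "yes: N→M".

yes: 2→3

Base `e.gum.bi:.pa` (4 syllables):
  Weights: 2 gum H, 3 bi: L, 4 pa L.
  The penult (syllable 3, bi:) is light, so stress falls on the antepenult (syllable 2, gum).
  → primary stress on syllable 2.
Suffixed `e.gum.bi:.pa.ri` (5 syllables):
  Weights: 3 bi: L, 4 pa L, 5 ri L.
  The penult (syllable 4, pa) is light, so stress falls on the antepenult (syllable 3, bi:).
  → primary stress on syllable 3.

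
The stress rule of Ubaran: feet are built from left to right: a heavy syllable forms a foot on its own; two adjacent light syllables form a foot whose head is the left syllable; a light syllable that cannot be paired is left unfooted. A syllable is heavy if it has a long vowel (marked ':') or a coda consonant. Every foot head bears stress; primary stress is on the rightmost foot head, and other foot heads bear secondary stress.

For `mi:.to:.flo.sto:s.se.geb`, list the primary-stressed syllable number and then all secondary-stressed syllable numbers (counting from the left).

primary 6, secondary 1, 2, 4

Weights: 1 mi: H, 2 to: H, 3 flo L, 4 sto:s H, 5 se L, 6 geb H.
Parse left to right (heavy = foot alone; LL = one foot; stranded L unfooted): (ˈmi:) (ˈto:) flo (ˈsto:s) se (ˈgeb).
Foot heads: 1, 2, 4, 6.
Primary stress on the rightmost head = syllable 6.
Secondary stress on 1, 2, 4: ˌmi:.ˌto:.flo.ˌsto:s.se.ˈgeb.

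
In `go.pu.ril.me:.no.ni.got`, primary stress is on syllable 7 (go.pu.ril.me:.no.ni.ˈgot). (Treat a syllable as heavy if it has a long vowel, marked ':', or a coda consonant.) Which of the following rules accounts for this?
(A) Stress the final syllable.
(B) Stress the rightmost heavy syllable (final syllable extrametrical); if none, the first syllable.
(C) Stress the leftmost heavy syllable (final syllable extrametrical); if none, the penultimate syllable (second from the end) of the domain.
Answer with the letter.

A

Rule A → syllable 7 ✓.
Rule B → syllable 4 (observed: 7).
Rule C → syllable 3 (observed: 7).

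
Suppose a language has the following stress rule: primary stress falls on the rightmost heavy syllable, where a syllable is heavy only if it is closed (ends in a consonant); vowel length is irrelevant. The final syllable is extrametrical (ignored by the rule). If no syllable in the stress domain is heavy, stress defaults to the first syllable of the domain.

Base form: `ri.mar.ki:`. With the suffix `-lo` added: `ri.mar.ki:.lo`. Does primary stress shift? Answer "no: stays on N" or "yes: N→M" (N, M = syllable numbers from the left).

Base `ri.mar.ki:` (3 syllables):
  The final syllable (3, ki:) is extrametrical; the stress domain is syllables 1–2.
  Weights: 1 ri L, 2 mar H.
  Heavy syllables in the domain: 2. The rightmost is syllable 2 (mar).
  → primary stress on syllable 2.
Suffixed `ri.mar.ki:.lo` (4 syllables):
  The final syllable (4, lo) is extrametrical; the stress domain is syllables 1–3.
  Weights: 1 ri L, 2 mar H, 3 ki: L.
  Heavy syllables in the domain: 2. The rightmost is syllable 2 (mar).
  → primary stress on syllable 2.

no: stays on 2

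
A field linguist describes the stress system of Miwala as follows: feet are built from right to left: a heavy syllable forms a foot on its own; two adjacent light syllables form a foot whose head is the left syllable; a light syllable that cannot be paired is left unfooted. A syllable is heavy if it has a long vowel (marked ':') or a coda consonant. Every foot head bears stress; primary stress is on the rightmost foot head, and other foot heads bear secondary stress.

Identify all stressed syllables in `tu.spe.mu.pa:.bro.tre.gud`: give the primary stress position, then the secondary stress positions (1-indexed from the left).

primary 7, secondary 2, 4, 5

Weights: 1 tu L, 2 spe L, 3 mu L, 4 pa: H, 5 bro L, 6 tre L, 7 gud H.
Parse right to left (heavy = foot alone; LL = one foot; stranded L unfooted): tu (ˈspe.mu) (ˈpa:) (ˈbro.tre) (ˈgud).
Foot heads: 2, 4, 5, 7.
Primary stress on the rightmost head = syllable 7.
Secondary stress on 2, 4, 5: tu.ˌspe.mu.ˌpa:.ˌbro.tre.ˈgud.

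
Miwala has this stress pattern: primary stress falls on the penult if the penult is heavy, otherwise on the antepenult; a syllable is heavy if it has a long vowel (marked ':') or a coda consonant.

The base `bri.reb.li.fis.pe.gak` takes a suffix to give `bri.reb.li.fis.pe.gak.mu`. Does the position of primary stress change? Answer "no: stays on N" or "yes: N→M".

Base `bri.reb.li.fis.pe.gak` (6 syllables):
  Weights: 4 fis H, 5 pe L, 6 gak H.
  The penult (syllable 5, pe) is light, so stress falls on the antepenult (syllable 4, fis).
  → primary stress on syllable 4.
Suffixed `bri.reb.li.fis.pe.gak.mu` (7 syllables):
  Weights: 5 pe L, 6 gak H, 7 mu L.
  The penult (syllable 6, gak) is heavy, so it takes stress.
  → primary stress on syllable 6.

yes: 4→6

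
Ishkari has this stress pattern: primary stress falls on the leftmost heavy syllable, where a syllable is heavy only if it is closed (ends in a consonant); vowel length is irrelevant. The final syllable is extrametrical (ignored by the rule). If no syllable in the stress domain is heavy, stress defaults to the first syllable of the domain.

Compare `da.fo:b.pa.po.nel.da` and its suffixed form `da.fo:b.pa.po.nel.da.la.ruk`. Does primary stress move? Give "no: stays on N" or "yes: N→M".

Base `da.fo:b.pa.po.nel.da` (6 syllables):
  The final syllable (6, da) is extrametrical; the stress domain is syllables 1–5.
  Weights: 1 da L, 2 fo:b H, 3 pa L, 4 po L, 5 nel H.
  Heavy syllables in the domain: 2, 5. The leftmost is syllable 2 (fo:b).
  → primary stress on syllable 2.
Suffixed `da.fo:b.pa.po.nel.da.la.ruk` (8 syllables):
  The final syllable (8, ruk) is extrametrical; the stress domain is syllables 1–7.
  Weights: 1 da L, 2 fo:b H, 3 pa L, 4 po L, 5 nel H, 6 da L, 7 la L.
  Heavy syllables in the domain: 2, 5. The leftmost is syllable 2 (fo:b).
  → primary stress on syllable 2.

no: stays on 2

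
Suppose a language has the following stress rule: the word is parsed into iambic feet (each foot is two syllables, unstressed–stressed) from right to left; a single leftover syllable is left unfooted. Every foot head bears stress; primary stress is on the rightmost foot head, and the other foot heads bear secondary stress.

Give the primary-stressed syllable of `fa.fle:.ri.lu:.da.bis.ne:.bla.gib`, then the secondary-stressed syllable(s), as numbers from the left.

Parse right to left into iambic (σˈσ) feet: fa (fle:.ˈri) (lu:.ˈda) (bis.ˈne:) (bla.ˈgib). Syllable 1 is left unfooted.
Foot heads (stressed positions): 3, 5, 7, 9.
End Rule Rightmost: primary stress on the rightmost head = syllable 9.
Secondary stress on 3, 5, 7: fa.fle:.ˌri.lu:.ˌda.bis.ˌne:.bla.ˈgib.

primary 9, secondary 3, 5, 7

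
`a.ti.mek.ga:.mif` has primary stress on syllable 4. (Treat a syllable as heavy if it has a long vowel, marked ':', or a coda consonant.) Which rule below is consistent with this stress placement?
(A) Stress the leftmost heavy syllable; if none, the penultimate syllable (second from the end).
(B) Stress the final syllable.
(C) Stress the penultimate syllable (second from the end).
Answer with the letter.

Rule A → syllable 3 (observed: 4).
Rule B → syllable 5 (observed: 4).
Rule C → syllable 4 ✓.

C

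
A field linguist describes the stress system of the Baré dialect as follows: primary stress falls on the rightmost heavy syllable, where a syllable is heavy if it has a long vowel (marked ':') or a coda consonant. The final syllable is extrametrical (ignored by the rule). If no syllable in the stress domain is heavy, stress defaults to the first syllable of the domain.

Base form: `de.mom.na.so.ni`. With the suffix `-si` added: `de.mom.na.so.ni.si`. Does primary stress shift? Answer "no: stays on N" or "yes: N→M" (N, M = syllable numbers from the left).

no: stays on 2

Base `de.mom.na.so.ni` (5 syllables):
  The final syllable (5, ni) is extrametrical; the stress domain is syllables 1–4.
  Weights: 1 de L, 2 mom H, 3 na L, 4 so L.
  Heavy syllables in the domain: 2. The rightmost is syllable 2 (mom).
  → primary stress on syllable 2.
Suffixed `de.mom.na.so.ni.si` (6 syllables):
  The final syllable (6, si) is extrametrical; the stress domain is syllables 1–5.
  Weights: 1 de L, 2 mom H, 3 na L, 4 so L, 5 ni L.
  Heavy syllables in the domain: 2. The rightmost is syllable 2 (mom).
  → primary stress on syllable 2.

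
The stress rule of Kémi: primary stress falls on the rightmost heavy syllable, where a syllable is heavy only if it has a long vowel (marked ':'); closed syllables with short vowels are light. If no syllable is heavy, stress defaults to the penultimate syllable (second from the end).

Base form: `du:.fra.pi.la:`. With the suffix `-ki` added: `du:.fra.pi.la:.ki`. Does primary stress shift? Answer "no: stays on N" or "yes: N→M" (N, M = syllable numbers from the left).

Base `du:.fra.pi.la:` (4 syllables):
  Weights: 1 du: H, 2 fra L, 3 pi L, 4 la: H.
  Heavy syllables in the domain: 1, 4. The rightmost is syllable 4 (la:).
  → primary stress on syllable 4.
Suffixed `du:.fra.pi.la:.ki` (5 syllables):
  Weights: 1 du: H, 2 fra L, 3 pi L, 4 la: H, 5 ki L.
  Heavy syllables in the domain: 1, 4. The rightmost is syllable 4 (la:).
  → primary stress on syllable 4.

no: stays on 4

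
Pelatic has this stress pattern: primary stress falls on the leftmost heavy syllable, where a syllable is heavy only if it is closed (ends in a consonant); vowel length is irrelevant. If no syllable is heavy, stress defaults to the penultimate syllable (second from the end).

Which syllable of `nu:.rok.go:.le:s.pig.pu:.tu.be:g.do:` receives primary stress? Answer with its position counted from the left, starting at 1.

Weights: 1 nu: L, 2 rok H, 3 go: L, 4 le:s H, 5 pig H, 6 pu: L, 7 tu L, 8 be:g H, 9 do: L.
Heavy syllables in the domain: 2, 4, 5, 8. The leftmost is syllable 2 (rok).
Primary stress: syllable 2 → nu:.ˈrok.go:.le:s.pig.pu:.tu.be:g.do:.

2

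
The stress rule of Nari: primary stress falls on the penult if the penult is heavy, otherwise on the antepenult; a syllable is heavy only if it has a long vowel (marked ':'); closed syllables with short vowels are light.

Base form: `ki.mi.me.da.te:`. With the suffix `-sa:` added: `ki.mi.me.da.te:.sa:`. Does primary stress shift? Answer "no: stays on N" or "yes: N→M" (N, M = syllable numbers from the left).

Base `ki.mi.me.da.te:` (5 syllables):
  Weights: 3 me L, 4 da L, 5 te: H.
  The penult (syllable 4, da) is light, so stress falls on the antepenult (syllable 3, me).
  → primary stress on syllable 3.
Suffixed `ki.mi.me.da.te:.sa:` (6 syllables):
  Weights: 4 da L, 5 te: H, 6 sa: H.
  The penult (syllable 5, te:) is heavy, so it takes stress.
  → primary stress on syllable 5.

yes: 3→5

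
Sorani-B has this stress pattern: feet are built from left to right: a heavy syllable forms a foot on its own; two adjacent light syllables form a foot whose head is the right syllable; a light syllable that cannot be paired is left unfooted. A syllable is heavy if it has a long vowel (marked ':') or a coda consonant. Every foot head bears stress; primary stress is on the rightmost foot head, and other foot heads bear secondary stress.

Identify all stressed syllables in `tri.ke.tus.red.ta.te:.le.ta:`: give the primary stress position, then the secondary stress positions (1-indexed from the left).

Weights: 1 tri L, 2 ke L, 3 tus H, 4 red H, 5 ta L, 6 te: H, 7 le L, 8 ta: H.
Parse left to right (heavy = foot alone; LL = one foot; stranded L unfooted): (tri.ˈke) (ˈtus) (ˈred) ta (ˈte:) le (ˈta:).
Foot heads: 2, 3, 4, 6, 8.
Primary stress on the rightmost head = syllable 8.
Secondary stress on 2, 3, 4, 6: tri.ˌke.ˌtus.ˌred.ta.ˌte:.le.ˈta:.

primary 8, secondary 2, 3, 4, 6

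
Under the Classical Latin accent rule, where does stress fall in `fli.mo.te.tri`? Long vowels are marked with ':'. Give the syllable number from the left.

Classical Latin: stress the penult if heavy (long vowel or closed), else the antepenult.
Weights: 2 mo L, 3 te L, 4 tri L.
The penult (syllable 3, te) is light, so stress falls on the antepenult (syllable 2, mo).
Stress on syllable 2: fli.ˈmo.te.tri.

2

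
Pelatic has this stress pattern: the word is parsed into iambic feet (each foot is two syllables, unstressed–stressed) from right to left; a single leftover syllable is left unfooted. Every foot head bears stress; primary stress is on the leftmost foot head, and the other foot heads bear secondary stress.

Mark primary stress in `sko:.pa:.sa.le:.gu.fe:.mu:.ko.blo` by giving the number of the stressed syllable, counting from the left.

Parse right to left into iambic (σˈσ) feet: sko: (pa:.ˈsa) (le:.ˈgu) (fe:.ˈmu:) (ko.ˈblo). Syllable 1 is left unfooted.
Foot heads (stressed positions): 3, 5, 7, 9.
End Rule Leftmost: primary stress on the leftmost head = syllable 3.
Primary stress: syllable 3 → sko:.pa:.ˈsa.le:.gu.fe:.mu:.ko.blo.

3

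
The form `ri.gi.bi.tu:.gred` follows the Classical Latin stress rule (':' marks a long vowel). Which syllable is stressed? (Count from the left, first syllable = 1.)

Classical Latin: stress the penult if heavy (long vowel or closed), else the antepenult.
Weights: 3 bi L, 4 tu: H, 5 gred H.
The penult (syllable 4, tu:) is heavy, so it takes stress.
Stress on syllable 4: ri.gi.bi.ˈtu:.gred.

4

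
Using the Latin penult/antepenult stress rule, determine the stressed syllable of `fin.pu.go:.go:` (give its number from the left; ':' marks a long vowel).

Classical Latin: stress the penult if heavy (long vowel or closed), else the antepenult.
Weights: 2 pu L, 3 go: H, 4 go: H.
The penult (syllable 3, go:) is heavy, so it takes stress.
Stress on syllable 3: fin.pu.ˈgo:.go:.

3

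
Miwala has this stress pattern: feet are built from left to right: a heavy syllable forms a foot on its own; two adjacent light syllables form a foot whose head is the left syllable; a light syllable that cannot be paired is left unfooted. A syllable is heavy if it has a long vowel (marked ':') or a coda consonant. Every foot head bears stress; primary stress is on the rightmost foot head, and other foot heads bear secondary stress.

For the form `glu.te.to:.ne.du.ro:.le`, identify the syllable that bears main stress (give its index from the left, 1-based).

6

Weights: 1 glu L, 2 te L, 3 to: H, 4 ne L, 5 du L, 6 ro: H, 7 le L.
Parse left to right (heavy = foot alone; LL = one foot; stranded L unfooted): (ˈglu.te) (ˈto:) (ˈne.du) (ˈro:) le.
Foot heads: 1, 3, 4, 6.
Primary stress on the rightmost head = syllable 6.
Primary stress: syllable 6 → glu.te.to:.ne.du.ˈro:.le.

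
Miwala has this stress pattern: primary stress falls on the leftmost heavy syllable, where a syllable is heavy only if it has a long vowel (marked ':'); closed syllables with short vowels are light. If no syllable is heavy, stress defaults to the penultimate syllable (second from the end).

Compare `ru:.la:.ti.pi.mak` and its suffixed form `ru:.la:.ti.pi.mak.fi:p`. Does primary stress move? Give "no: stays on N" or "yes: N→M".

no: stays on 1

Base `ru:.la:.ti.pi.mak` (5 syllables):
  Weights: 1 ru: H, 2 la: H, 3 ti L, 4 pi L, 5 mak L.
  Heavy syllables in the domain: 1, 2. The leftmost is syllable 1 (ru:).
  → primary stress on syllable 1.
Suffixed `ru:.la:.ti.pi.mak.fi:p` (6 syllables):
  Weights: 1 ru: H, 2 la: H, 3 ti L, 4 pi L, 5 mak L, 6 fi:p H.
  Heavy syllables in the domain: 1, 2, 6. The leftmost is syllable 1 (ru:).
  → primary stress on syllable 1.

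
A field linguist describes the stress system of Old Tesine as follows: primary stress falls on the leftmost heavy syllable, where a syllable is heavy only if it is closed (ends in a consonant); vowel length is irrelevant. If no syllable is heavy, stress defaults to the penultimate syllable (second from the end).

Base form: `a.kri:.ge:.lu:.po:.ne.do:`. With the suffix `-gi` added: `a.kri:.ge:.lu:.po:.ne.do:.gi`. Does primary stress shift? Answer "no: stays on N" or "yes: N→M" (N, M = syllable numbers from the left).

yes: 6→7

Base `a.kri:.ge:.lu:.po:.ne.do:` (7 syllables):
  Weights: 1 a L, 2 kri: L, 3 ge: L, 4 lu: L, 5 po: L, 6 ne L, 7 do: L.
  No heavy syllable in the domain; default to the penultimate syllable (second from the end) = syllable 6.
  → primary stress on syllable 6.
Suffixed `a.kri:.ge:.lu:.po:.ne.do:.gi` (8 syllables):
  Weights: 1 a L, 2 kri: L, 3 ge: L, 4 lu: L, 5 po: L, 6 ne L, 7 do: L, 8 gi L.
  No heavy syllable in the domain; default to the penultimate syllable (second from the end) = syllable 7.
  → primary stress on syllable 7.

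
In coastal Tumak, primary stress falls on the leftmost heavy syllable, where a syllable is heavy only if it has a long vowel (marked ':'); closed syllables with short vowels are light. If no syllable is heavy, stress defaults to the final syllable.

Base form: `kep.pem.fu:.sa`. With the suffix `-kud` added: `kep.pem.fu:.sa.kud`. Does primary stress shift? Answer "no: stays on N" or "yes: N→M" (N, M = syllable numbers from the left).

no: stays on 3

Base `kep.pem.fu:.sa` (4 syllables):
  Weights: 1 kep L, 2 pem L, 3 fu: H, 4 sa L.
  Heavy syllables in the domain: 3. The leftmost is syllable 3 (fu:).
  → primary stress on syllable 3.
Suffixed `kep.pem.fu:.sa.kud` (5 syllables):
  Weights: 1 kep L, 2 pem L, 3 fu: H, 4 sa L, 5 kud L.
  Heavy syllables in the domain: 3. The leftmost is syllable 3 (fu:).
  → primary stress on syllable 3.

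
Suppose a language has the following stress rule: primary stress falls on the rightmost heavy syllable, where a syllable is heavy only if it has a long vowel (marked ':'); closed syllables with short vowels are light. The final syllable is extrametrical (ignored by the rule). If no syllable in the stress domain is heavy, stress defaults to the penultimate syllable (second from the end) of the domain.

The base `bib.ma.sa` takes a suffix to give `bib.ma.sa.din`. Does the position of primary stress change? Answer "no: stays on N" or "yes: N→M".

yes: 1→2

Base `bib.ma.sa` (3 syllables):
  The final syllable (3, sa) is extrametrical; the stress domain is syllables 1–2.
  Weights: 1 bib L, 2 ma L.
  No heavy syllable in the domain; default to the penultimate syllable (second from the end) of the domain = syllable 1.
  → primary stress on syllable 1.
Suffixed `bib.ma.sa.din` (4 syllables):
  The final syllable (4, din) is extrametrical; the stress domain is syllables 1–3.
  Weights: 1 bib L, 2 ma L, 3 sa L.
  No heavy syllable in the domain; default to the penultimate syllable (second from the end) of the domain = syllable 2.
  → primary stress on syllable 2.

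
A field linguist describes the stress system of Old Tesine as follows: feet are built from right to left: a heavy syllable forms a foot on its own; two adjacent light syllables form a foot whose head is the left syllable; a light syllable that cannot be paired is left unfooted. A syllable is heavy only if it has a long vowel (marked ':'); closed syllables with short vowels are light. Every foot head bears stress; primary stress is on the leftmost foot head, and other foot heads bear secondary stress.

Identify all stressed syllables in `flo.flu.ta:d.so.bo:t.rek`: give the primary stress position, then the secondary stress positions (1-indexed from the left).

primary 1, secondary 3, 5

Weights: 1 flo L, 2 flu L, 3 ta:d H, 4 so L, 5 bo:t H, 6 rek L.
Parse right to left (heavy = foot alone; LL = one foot; stranded L unfooted): (ˈflo.flu) (ˈta:d) so (ˈbo:t) rek.
Foot heads: 1, 3, 5.
Primary stress on the leftmost head = syllable 1.
Secondary stress on 3, 5: ˈflo.flu.ˌta:d.so.ˌbo:t.rek.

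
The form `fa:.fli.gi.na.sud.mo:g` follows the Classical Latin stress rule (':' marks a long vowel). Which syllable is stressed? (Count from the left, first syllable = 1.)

5

Classical Latin: stress the penult if heavy (long vowel or closed), else the antepenult.
Weights: 4 na L, 5 sud H, 6 mo:g H.
The penult (syllable 5, sud) is heavy, so it takes stress.
Stress on syllable 5: fa:.fli.gi.na.ˈsud.mo:g.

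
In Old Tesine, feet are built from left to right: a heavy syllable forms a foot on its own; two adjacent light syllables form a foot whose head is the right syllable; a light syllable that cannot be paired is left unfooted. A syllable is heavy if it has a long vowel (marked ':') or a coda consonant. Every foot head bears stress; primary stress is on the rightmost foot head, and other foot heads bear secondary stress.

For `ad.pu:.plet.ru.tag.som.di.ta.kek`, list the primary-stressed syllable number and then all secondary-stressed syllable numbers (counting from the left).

Weights: 1 ad H, 2 pu: H, 3 plet H, 4 ru L, 5 tag H, 6 som H, 7 di L, 8 ta L, 9 kek H.
Parse left to right (heavy = foot alone; LL = one foot; stranded L unfooted): (ˈad) (ˈpu:) (ˈplet) ru (ˈtag) (ˈsom) (di.ˈta) (ˈkek).
Foot heads: 1, 2, 3, 5, 6, 8, 9.
Primary stress on the rightmost head = syllable 9.
Secondary stress on 1, 2, 3, 5, 6, 8: ˌad.ˌpu:.ˌplet.ru.ˌtag.ˌsom.di.ˌta.ˈkek.

primary 9, secondary 1, 2, 3, 5, 6, 8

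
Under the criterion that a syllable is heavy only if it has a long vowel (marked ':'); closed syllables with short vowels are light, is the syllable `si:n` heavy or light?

`si:n`: long vowel, closed (coda /n/). Long vowel → heavy.

heavy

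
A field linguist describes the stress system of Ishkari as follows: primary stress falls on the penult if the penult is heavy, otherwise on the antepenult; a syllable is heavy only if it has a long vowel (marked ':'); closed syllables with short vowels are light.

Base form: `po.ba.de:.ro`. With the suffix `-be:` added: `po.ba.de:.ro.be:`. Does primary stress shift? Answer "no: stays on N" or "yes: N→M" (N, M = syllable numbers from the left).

Base `po.ba.de:.ro` (4 syllables):
  Weights: 2 ba L, 3 de: H, 4 ro L.
  The penult (syllable 3, de:) is heavy, so it takes stress.
  → primary stress on syllable 3.
Suffixed `po.ba.de:.ro.be:` (5 syllables):
  Weights: 3 de: H, 4 ro L, 5 be: H.
  The penult (syllable 4, ro) is light, so stress falls on the antepenult (syllable 3, de:).
  → primary stress on syllable 3.

no: stays on 3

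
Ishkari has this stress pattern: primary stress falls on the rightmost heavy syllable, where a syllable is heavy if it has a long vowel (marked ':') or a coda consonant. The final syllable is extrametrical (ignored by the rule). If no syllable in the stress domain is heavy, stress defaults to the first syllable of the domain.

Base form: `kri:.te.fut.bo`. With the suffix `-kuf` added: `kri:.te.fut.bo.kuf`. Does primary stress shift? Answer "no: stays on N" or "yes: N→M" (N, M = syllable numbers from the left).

no: stays on 3

Base `kri:.te.fut.bo` (4 syllables):
  The final syllable (4, bo) is extrametrical; the stress domain is syllables 1–3.
  Weights: 1 kri: H, 2 te L, 3 fut H.
  Heavy syllables in the domain: 1, 3. The rightmost is syllable 3 (fut).
  → primary stress on syllable 3.
Suffixed `kri:.te.fut.bo.kuf` (5 syllables):
  The final syllable (5, kuf) is extrametrical; the stress domain is syllables 1–4.
  Weights: 1 kri: H, 2 te L, 3 fut H, 4 bo L.
  Heavy syllables in the domain: 1, 3. The rightmost is syllable 3 (fut).
  → primary stress on syllable 3.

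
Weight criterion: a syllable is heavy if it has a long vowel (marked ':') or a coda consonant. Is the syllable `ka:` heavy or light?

`ka:`: long vowel, open (no coda). Long vowel → heavy.

heavy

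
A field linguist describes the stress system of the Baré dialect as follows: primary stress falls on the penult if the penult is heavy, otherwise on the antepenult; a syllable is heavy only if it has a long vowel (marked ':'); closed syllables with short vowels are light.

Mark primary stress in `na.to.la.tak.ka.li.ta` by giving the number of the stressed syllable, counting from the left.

5

Weights: 5 ka L, 6 li L, 7 ta L.
The penult (syllable 6, li) is light, so stress falls on the antepenult (syllable 5, ka).
Primary stress: syllable 5 → na.to.la.tak.ˈka.li.ta.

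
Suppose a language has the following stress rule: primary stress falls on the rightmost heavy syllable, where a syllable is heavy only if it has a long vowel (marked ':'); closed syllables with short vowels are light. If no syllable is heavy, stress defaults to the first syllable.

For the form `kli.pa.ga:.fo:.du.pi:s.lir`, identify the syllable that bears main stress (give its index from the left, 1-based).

6

Weights: 1 kli L, 2 pa L, 3 ga: H, 4 fo: H, 5 du L, 6 pi:s H, 7 lir L.
Heavy syllables in the domain: 3, 4, 6. The rightmost is syllable 6 (pi:s).
Primary stress: syllable 6 → kli.pa.ga:.fo:.du.ˈpi:s.lir.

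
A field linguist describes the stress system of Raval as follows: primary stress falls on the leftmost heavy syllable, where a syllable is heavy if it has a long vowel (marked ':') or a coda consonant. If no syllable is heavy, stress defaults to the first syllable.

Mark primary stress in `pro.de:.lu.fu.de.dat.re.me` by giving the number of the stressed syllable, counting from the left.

Weights: 1 pro L, 2 de: H, 3 lu L, 4 fu L, 5 de L, 6 dat H, 7 re L, 8 me L.
Heavy syllables in the domain: 2, 6. The leftmost is syllable 2 (de:).
Primary stress: syllable 2 → pro.ˈde:.lu.fu.de.dat.re.me.

2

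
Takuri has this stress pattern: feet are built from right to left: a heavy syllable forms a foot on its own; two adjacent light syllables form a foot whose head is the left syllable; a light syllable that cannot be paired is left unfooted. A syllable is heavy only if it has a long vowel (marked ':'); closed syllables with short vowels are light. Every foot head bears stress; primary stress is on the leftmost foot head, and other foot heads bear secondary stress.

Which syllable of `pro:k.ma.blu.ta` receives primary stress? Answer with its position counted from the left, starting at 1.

1

Weights: 1 pro:k H, 2 ma L, 3 blu L, 4 ta L.
Parse right to left (heavy = foot alone; LL = one foot; stranded L unfooted): (ˈpro:k) ma (ˈblu.ta).
Foot heads: 1, 3.
Primary stress on the leftmost head = syllable 1.
Primary stress: syllable 1 → ˈpro:k.ma.blu.ta.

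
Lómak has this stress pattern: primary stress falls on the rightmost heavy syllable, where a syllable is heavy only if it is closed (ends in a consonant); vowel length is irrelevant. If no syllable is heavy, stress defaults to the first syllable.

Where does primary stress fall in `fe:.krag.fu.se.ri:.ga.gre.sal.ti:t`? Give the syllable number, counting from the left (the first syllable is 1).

Weights: 1 fe: L, 2 krag H, 3 fu L, 4 se L, 5 ri: L, 6 ga L, 7 gre L, 8 sal H, 9 ti:t H.
Heavy syllables in the domain: 2, 8, 9. The rightmost is syllable 9 (ti:t).
Primary stress: syllable 9 → fe:.krag.fu.se.ri:.ga.gre.sal.ˈti:t.

9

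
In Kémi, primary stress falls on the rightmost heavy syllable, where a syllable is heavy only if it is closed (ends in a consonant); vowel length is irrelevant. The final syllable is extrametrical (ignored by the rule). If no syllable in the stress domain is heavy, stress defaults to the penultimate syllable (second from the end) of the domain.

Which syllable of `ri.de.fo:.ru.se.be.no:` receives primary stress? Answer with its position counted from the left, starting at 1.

5

The final syllable (7, no:) is extrametrical; the stress domain is syllables 1–6.
Weights: 1 ri L, 2 de L, 3 fo: L, 4 ru L, 5 se L, 6 be L.
No heavy syllable in the domain; default to the penultimate syllable (second from the end) of the domain = syllable 5.
Primary stress: syllable 5 → ri.de.fo:.ru.ˈse.be.no:.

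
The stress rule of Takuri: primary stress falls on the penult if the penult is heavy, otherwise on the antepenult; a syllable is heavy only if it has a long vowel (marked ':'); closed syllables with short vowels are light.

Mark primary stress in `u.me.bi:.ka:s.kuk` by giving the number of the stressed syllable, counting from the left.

Weights: 3 bi: H, 4 ka:s H, 5 kuk L.
The penult (syllable 4, ka:s) is heavy, so it takes stress.
Primary stress: syllable 4 → u.me.bi:.ˈka:s.kuk.

4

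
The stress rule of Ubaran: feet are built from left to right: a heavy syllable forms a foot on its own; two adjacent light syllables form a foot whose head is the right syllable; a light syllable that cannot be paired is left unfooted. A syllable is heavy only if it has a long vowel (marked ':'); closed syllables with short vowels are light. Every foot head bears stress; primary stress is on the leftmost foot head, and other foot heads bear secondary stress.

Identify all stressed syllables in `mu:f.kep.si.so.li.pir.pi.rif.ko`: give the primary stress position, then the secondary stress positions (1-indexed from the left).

Weights: 1 mu:f H, 2 kep L, 3 si L, 4 so L, 5 li L, 6 pir L, 7 pi L, 8 rif L, 9 ko L.
Parse left to right (heavy = foot alone; LL = one foot; stranded L unfooted): (ˈmu:f) (kep.ˈsi) (so.ˈli) (pir.ˈpi) (rif.ˈko).
Foot heads: 1, 3, 5, 7, 9.
Primary stress on the leftmost head = syllable 1.
Secondary stress on 3, 5, 7, 9: ˈmu:f.kep.ˌsi.so.ˌli.pir.ˌpi.rif.ˌko.

primary 1, secondary 3, 5, 7, 9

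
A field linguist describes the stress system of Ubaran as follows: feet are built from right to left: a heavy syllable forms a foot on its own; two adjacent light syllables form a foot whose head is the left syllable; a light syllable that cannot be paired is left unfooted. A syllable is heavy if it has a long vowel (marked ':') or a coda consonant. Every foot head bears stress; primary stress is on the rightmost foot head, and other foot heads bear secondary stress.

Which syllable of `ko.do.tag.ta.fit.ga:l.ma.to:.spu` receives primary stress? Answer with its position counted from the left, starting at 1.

Weights: 1 ko L, 2 do L, 3 tag H, 4 ta L, 5 fit H, 6 ga:l H, 7 ma L, 8 to: H, 9 spu L.
Parse right to left (heavy = foot alone; LL = one foot; stranded L unfooted): (ˈko.do) (ˈtag) ta (ˈfit) (ˈga:l) ma (ˈto:) spu.
Foot heads: 1, 3, 5, 6, 8.
Primary stress on the rightmost head = syllable 8.
Primary stress: syllable 8 → ko.do.tag.ta.fit.ga:l.ma.ˈto:.spu.

8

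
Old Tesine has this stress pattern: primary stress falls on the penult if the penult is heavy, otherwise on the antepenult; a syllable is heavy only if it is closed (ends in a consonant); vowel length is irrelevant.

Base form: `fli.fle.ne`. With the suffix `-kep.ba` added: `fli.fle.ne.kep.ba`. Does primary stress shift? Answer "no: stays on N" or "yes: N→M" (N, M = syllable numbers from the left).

Base `fli.fle.ne` (3 syllables):
  Weights: 1 fli L, 2 fle L, 3 ne L.
  The penult (syllable 2, fle) is light, so stress falls on the antepenult (syllable 1, fli).
  → primary stress on syllable 1.
Suffixed `fli.fle.ne.kep.ba` (5 syllables):
  Weights: 3 ne L, 4 kep H, 5 ba L.
  The penult (syllable 4, kep) is heavy, so it takes stress.
  → primary stress on syllable 4.

yes: 1→4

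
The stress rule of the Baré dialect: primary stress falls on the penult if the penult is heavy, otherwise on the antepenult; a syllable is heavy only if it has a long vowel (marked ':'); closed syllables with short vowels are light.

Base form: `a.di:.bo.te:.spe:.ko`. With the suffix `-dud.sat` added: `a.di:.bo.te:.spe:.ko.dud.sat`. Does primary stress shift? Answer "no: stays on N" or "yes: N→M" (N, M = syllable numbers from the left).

Base `a.di:.bo.te:.spe:.ko` (6 syllables):
  Weights: 4 te: H, 5 spe: H, 6 ko L.
  The penult (syllable 5, spe:) is heavy, so it takes stress.
  → primary stress on syllable 5.
Suffixed `a.di:.bo.te:.spe:.ko.dud.sat` (8 syllables):
  Weights: 6 ko L, 7 dud L, 8 sat L.
  The penult (syllable 7, dud) is light, so stress falls on the antepenult (syllable 6, ko).
  → primary stress on syllable 6.

yes: 5→6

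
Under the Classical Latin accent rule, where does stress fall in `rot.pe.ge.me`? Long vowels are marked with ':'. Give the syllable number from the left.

Classical Latin: stress the penult if heavy (long vowel or closed), else the antepenult.
Weights: 2 pe L, 3 ge L, 4 me L.
The penult (syllable 3, ge) is light, so stress falls on the antepenult (syllable 2, pe).
Stress on syllable 2: rot.ˈpe.ge.me.

2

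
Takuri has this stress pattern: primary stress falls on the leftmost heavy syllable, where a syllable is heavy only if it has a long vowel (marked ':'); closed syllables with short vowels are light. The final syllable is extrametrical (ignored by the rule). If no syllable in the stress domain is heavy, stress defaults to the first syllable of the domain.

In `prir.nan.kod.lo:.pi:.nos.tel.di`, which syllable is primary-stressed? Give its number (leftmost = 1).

The final syllable (8, di) is extrametrical; the stress domain is syllables 1–7.
Weights: 1 prir L, 2 nan L, 3 kod L, 4 lo: H, 5 pi: H, 6 nos L, 7 tel L.
Heavy syllables in the domain: 4, 5. The leftmost is syllable 4 (lo:).
Primary stress: syllable 4 → prir.nan.kod.ˈlo:.pi:.nos.tel.di.

4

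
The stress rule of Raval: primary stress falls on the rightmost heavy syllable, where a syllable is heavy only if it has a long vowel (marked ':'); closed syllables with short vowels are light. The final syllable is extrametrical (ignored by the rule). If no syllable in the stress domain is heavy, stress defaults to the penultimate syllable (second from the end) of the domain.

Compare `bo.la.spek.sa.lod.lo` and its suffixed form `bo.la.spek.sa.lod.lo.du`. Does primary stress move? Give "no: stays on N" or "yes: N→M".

Base `bo.la.spek.sa.lod.lo` (6 syllables):
  The final syllable (6, lo) is extrametrical; the stress domain is syllables 1–5.
  Weights: 1 bo L, 2 la L, 3 spek L, 4 sa L, 5 lod L.
  No heavy syllable in the domain; default to the penultimate syllable (second from the end) of the domain = syllable 4.
  → primary stress on syllable 4.
Suffixed `bo.la.spek.sa.lod.lo.du` (7 syllables):
  The final syllable (7, du) is extrametrical; the stress domain is syllables 1–6.
  Weights: 1 bo L, 2 la L, 3 spek L, 4 sa L, 5 lod L, 6 lo L.
  No heavy syllable in the domain; default to the penultimate syllable (second from the end) of the domain = syllable 5.
  → primary stress on syllable 5.

yes: 4→5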